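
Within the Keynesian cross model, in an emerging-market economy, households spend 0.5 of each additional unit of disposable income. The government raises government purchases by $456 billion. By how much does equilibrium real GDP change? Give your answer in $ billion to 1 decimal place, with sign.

+$912.0 billion

Expenditure multiplier = 1/(1 − MPC) = 1/(1 − 0.5) = 1/0.5 = 2.
ΔY = k × ΔG = (+$456 billion) / 0.5 = +$912 billion.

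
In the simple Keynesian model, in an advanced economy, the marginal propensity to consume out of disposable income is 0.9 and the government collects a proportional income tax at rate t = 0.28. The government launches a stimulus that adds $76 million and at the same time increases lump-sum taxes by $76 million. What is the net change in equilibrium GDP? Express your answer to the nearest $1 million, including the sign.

+$22 million

Expenditure multiplier = 1/(1 − c(1−t)) = 1/(1 − 0.9×0.72) = 1/0.352 ≈ 2.841.
ΔG contributes k·ΔG = (+$76 million) / 0.352 ≈ +$215.9 million.
ΔT of +$76 million changes first-round spending by −c·ΔT = −$68.4 million, contributing k·(−c·ΔT) = (−$68.4 million) / 0.352 ≈ −$194.3 million.
Net ΔY = k(ΔG − c·ΔT) = (+$7.6 million) / 0.352 ≈ +$22 million.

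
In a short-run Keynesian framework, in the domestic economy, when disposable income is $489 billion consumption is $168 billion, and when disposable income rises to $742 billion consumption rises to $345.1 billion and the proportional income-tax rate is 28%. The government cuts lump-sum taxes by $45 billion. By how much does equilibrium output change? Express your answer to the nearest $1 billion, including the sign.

+$64 billion

MPC = ΔC/ΔYd = (345.1 − 168)/(742 − 489) = 177.1/253 = 0.7.
A lump-sum tax change of −$45 billion shifts disposable income by +$45 billion; first-round consumption changes by −c × ΔT = −0.7 × (−$45 billion) = +$31.5 billion.
Expenditure multiplier = 1/(1 − c(1−t)) = 1/(1 − 0.7×0.72) = 1/0.496 ≈ 2.016.
The tax multiplier is −c × k ≈ −1.411, so ΔY = k × (−c·ΔT) = (+$31.5 billion) / 0.496 ≈ +$64 billion.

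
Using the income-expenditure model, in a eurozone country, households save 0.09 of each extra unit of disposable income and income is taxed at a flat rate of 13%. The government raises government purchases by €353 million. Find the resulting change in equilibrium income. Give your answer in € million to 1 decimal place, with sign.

+€1,694.7 million

MPC = 1 − MPS = 1 − 0.09 = 0.91.
Spending multiplier = 1/(1 − c(1−t)) = 1/(1 − 0.91×0.87) = 1/0.2083 ≈ 4.801.
ΔY = k × ΔG = (+€353 million) / 0.2083 ≈ +€1,694.7 million.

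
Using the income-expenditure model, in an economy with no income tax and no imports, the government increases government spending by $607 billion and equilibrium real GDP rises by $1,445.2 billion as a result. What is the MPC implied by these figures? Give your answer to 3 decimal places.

0.580

Implied spending multiplier k = ΔY/ΔG = 1,445.2/607 ≈ 2.3809.
Since k = 1/(1 − MPC), MPC = 1 − 1/k = 1 − ΔG/ΔY = 1 − 607/1,445.2 ≈ 0.580.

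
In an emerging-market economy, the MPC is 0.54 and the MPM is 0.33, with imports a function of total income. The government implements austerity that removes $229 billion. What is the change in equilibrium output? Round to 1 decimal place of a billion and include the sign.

Expenditure multiplier = 1/(1 − c + m) = 1/(1 − 0.54 + 0.33) = 1/0.79 ≈ 1.266.
ΔY = k × ΔG = (−$229 billion) / 0.79 ≈ −$289.9 billion.

−$289.9 billion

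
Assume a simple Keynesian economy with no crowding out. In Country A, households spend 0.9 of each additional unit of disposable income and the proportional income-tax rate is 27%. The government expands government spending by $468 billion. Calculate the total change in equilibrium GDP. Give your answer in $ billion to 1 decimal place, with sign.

+$1,364.4 billion

Government-spending multiplier = 1/(1 − c(1−t)) = 1/(1 − 0.9×0.73) = 1/0.343 ≈ 2.915.
ΔY = k × ΔG = (+$468 billion) / 0.343 ≈ +$1,364.4 billion.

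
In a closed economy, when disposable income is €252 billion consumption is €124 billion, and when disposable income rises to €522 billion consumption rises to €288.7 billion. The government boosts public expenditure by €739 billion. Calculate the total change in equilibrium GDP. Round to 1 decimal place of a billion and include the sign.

MPC = ΔC/ΔYd = (288.7 − 124)/(522 − 252) = 164.7/270 = 0.61.
Expenditure multiplier = 1/(1 − MPC) = 1/(1 − 0.61) = 1/0.39 ≈ 2.564.
ΔY = k × ΔG = (+€739 billion) / 0.39 ≈ +€1,894.9 billion.

+€1,894.9 billion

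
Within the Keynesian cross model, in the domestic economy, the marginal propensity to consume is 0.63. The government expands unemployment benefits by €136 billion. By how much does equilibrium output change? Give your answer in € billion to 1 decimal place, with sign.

The transfer change shifts disposable income by +€136 billion, so first-round consumption changes by c·ΔTR = 0.63 × (+€136 billion) = +€85.68 billion.
Expenditure multiplier = 1/(1 − MPC) = 1/(1 − 0.63) = 1/0.37 ≈ 2.703.
The transfer multiplier is c × k ≈ 1.703, so ΔY = k × (c·ΔTR) = (+€85.68 billion) / 0.37 ≈ +€231.6 billion.

+€231.6 billion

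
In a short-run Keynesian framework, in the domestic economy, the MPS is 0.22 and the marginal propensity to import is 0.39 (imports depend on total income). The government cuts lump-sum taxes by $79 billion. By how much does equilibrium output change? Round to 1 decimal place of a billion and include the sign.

+$101.0 billion

MPC = 1 − MPS = 1 − 0.22 = 0.78.
A lump-sum tax change of −$79 billion shifts disposable income by +$79 billion; first-round consumption changes by −c × ΔT = −0.78 × (−$79 billion) = +$61.62 billion.
Expenditure multiplier = 1/(1 − c + m) = 1/(1 − 0.78 + 0.39) = 1/0.61 ≈ 1.639.
The tax multiplier is −c × k ≈ −1.279, so ΔY = k × (−c·ΔT) = (+$61.62 billion) / 0.61 ≈ +$101 billion.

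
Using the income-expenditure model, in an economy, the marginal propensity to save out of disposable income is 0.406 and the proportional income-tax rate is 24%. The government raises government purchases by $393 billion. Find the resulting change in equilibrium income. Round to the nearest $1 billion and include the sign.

MPC = 1 − MPS = 1 − 0.406 = 0.594.
Spending multiplier = 1/(1 − c(1−t)) = 1/(1 − 0.594×0.76) = 1/0.54856 ≈ 1.823.
ΔY = k × ΔG = (+$393 billion) / 0.54856 ≈ +$716 billion.

+$716 billion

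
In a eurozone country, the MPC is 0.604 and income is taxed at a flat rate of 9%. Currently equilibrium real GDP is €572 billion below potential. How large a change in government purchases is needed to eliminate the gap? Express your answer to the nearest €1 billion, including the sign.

+€258 billion

Spending multiplier = 1/(1 − c(1−t)) = 1/(1 − 0.604×0.91) = 1/0.45036 ≈ 2.22.
Need ΔY = +€572 billion, so ΔG = ΔY/k = (+€572 billion) × 0.45036 ≈ +€258 billion.
The government should increase government purchases by €258 billion.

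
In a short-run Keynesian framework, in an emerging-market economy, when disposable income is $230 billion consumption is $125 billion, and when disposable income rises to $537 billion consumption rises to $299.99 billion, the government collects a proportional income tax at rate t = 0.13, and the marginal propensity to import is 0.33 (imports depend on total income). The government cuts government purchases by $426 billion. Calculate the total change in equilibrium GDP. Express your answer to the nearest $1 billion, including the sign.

−$511 billion

MPC = ΔC/ΔYd = (299.99 − 125)/(537 − 230) = 174.99/307 = 0.57.
Expenditure multiplier = 1/(1 − c(1−t) + m) = 1/(1 − 0.57×0.87 + 0.33) = 1/0.8341 ≈ 1.199.
ΔY = k × ΔG = (−$426 billion) / 0.8341 ≈ −$511 billion.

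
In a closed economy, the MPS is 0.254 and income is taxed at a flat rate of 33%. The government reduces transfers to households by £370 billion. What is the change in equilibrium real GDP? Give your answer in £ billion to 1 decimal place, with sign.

MPC = 1 − MPS = 1 − 0.254 = 0.746.
The transfer change shifts disposable income by −£370 billion, so first-round consumption changes by c·ΔTR = 0.746 × (−£370 billion) = −£276.02 billion.
Expenditure multiplier = 1/(1 − c(1−t)) = 1/(1 − 0.746×0.67) = 1/0.50018 ≈ 1.999.
The transfer multiplier is c × k ≈ 1.491, so ΔY = k × (c·ΔTR) = (−£276.02 billion) / 0.50018 ≈ −£551.8 billion.

−£551.8 billion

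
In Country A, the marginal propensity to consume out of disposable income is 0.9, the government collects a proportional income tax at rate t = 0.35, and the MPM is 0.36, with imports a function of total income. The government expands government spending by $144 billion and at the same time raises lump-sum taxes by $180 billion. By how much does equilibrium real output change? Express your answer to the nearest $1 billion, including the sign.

−$23 billion

Expenditure multiplier = 1/(1 − c(1−t) + m) = 1/(1 − 0.9×0.65 + 0.36) = 1/0.775 ≈ 1.29.
ΔG contributes k·ΔG = (+$144 billion) / 0.775 ≈ +$185.8 billion.
ΔT of +$180 billion changes first-round spending by −c·ΔT = −$162 billion, contributing k·(−c·ΔT) = (−$162 billion) / 0.775 ≈ −$209 billion.
Net ΔY = k(ΔG − c·ΔT) = (−$18 billion) / 0.775 ≈ −$23 billion.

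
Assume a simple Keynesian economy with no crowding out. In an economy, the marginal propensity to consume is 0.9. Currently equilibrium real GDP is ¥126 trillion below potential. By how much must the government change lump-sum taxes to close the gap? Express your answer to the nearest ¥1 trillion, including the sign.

−¥14 trillion

Spending multiplier = 1/(1 − MPC) = 1/(1 − 0.9) = 1/0.1 = 10.
Tax multiplier = −c·k = −0.9/0.1 = −9. Need ΔY = +¥126 trillion, so ΔT = ΔY/(−c·k) = −(+¥126 trillion) × 0.1 / 0.9 = −¥14 trillion.
The government should cut lump-sum taxes by ¥14 trillion.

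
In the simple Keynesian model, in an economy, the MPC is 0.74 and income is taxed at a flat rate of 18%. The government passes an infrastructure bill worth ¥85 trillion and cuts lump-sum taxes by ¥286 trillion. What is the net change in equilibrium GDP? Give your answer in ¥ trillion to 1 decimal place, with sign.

+¥754.4 trillion

Expenditure multiplier = 1/(1 − c(1−t)) = 1/(1 − 0.74×0.82) = 1/0.3932 ≈ 2.543.
ΔG contributes k·ΔG = (+¥85 trillion) / 0.3932 ≈ +¥216.2 trillion.
ΔT of −¥286 trillion changes first-round spending by −c·ΔT = +¥211.64 trillion, contributing k·(−c·ΔT) = (+¥211.64 trillion) / 0.3932 ≈ +¥538.3 trillion.
Net ΔY = k(ΔG − c·ΔT) = (+¥296.64 trillion) / 0.3932 ≈ +¥754.4 trillion.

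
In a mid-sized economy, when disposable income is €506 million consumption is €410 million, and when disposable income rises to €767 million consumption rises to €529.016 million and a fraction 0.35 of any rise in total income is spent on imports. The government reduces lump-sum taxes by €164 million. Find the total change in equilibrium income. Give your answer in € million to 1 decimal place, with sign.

+€83.7 million

MPC = ΔC/ΔYd = (529.016 − 410)/(767 − 506) = 119.016/261 = 0.456.
A lump-sum tax change of −€164 million shifts disposable income by +€164 million; first-round consumption changes by −c × ΔT = −0.456 × (−€164 million) = +€74.784 million.
Expenditure multiplier = 1/(1 − c + m) = 1/(1 − 0.456 + 0.35) = 1/0.894 ≈ 1.119.
The tax multiplier is −c × k ≈ −0.51, so ΔY = k × (−c·ΔT) = (+€74.784 million) / 0.894 ≈ +€83.7 million.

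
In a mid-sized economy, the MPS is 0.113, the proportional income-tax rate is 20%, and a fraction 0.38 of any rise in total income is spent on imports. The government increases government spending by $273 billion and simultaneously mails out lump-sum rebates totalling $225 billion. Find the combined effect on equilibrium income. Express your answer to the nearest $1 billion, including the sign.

MPC = 1 − MPS = 1 − 0.113 = 0.887.
Expenditure multiplier = 1/(1 − c(1−t) + m) = 1/(1 − 0.887×0.8 + 0.38) = 1/0.6704 ≈ 1.492.
ΔG contributes k·ΔG = (+$273 billion) / 0.6704 ≈ +$407.2 billion.
ΔT of −$225 billion changes first-round spending by −c·ΔT = +$199.575 billion, contributing k·(−c·ΔT) = (+$199.575 billion) / 0.6704 ≈ +$297.7 billion.
Net ΔY = k(ΔG − c·ΔT) = (+$472.575 billion) / 0.6704 ≈ +$705 billion.

+$705 billion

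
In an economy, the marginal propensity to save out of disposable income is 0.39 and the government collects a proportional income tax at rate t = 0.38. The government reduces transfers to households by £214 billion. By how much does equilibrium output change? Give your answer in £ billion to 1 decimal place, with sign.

MPC = 1 − MPS = 1 − 0.39 = 0.61.
The transfer change shifts disposable income by −£214 billion, so first-round consumption changes by c·ΔTR = 0.61 × (−£214 billion) = −£130.54 billion.
Expenditure multiplier = 1/(1 − c(1−t)) = 1/(1 − 0.61×0.62) = 1/0.6218 ≈ 1.608.
The transfer multiplier is c × k ≈ 0.981, so ΔY = k × (c·ΔTR) = (−£130.54 billion) / 0.6218 ≈ −£209.9 billion.

−£209.9 billion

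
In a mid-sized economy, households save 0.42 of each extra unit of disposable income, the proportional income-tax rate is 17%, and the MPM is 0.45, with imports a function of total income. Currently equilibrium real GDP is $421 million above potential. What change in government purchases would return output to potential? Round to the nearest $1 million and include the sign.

−$408 million

MPC = 1 − MPS = 1 − 0.42 = 0.58.
Spending multiplier = 1/(1 − c(1−t) + m) = 1/(1 − 0.58×0.83 + 0.45) = 1/0.9686 ≈ 1.032.
Need ΔY = −$421 million, so ΔG = ΔY/k = (−$421 million) × 0.9686 ≈ −$408 million.
The government should cut government purchases by $408 million.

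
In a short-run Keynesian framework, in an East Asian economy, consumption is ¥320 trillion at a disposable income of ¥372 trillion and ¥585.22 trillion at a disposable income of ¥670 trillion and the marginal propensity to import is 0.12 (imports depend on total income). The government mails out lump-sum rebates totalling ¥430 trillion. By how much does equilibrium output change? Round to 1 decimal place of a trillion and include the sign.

MPC = ΔC/ΔYd = (585.22 − 320)/(670 − 372) = 265.22/298 = 0.89.
A lump-sum tax change of −¥430 trillion shifts disposable income by +¥430 trillion; first-round consumption changes by −c × ΔT = −0.89 × (−¥430 trillion) = +¥382.7 trillion.
Expenditure multiplier = 1/(1 − c + m) = 1/(1 − 0.89 + 0.12) = 1/0.23 ≈ 4.348.
The tax multiplier is −c × k ≈ −3.87, so ΔY = k × (−c·ΔT) = (+¥382.7 trillion) / 0.23 ≈ +¥1,663.9 trillion.

+¥1,663.9 trillion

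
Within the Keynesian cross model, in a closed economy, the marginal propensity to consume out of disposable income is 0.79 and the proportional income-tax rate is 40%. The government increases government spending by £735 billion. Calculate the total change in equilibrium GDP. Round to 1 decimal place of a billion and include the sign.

Spending multiplier = 1/(1 − c(1−t)) = 1/(1 − 0.79×0.6) = 1/0.526 ≈ 1.901.
ΔY = k × ΔG = (+£735 billion) / 0.526 ≈ +£1,397.3 billion.

+£1,397.3 billion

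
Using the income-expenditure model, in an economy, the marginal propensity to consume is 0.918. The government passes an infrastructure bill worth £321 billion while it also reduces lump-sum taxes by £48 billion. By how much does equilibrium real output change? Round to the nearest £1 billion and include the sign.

Expenditure multiplier = 1/(1 − MPC) = 1/(1 − 0.918) = 1/0.082 ≈ 12.195.
ΔG contributes k·ΔG = (+£321 billion) / 0.082 ≈ +£3,914.6 billion.
ΔT of −£48 billion changes first-round spending by −c·ΔT = +£44.064 billion, contributing k·(−c·ΔT) = (+£44.064 billion) / 0.082 ≈ +£537.4 billion.
Net ΔY = k(ΔG − c·ΔT) = (+£365.064 billion) / 0.082 = +£4,452 billion.

+£4,452 billion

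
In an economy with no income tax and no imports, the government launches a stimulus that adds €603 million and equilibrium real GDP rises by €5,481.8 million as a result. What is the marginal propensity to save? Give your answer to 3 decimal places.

Implied spending multiplier k = ΔY/ΔG = 5,481.8/603 ≈ 9.0909.
Since k = 1/(1 − MPC), MPC = 1 − 1/k = 1 − ΔG/ΔY = 1 − 603/5,481.8 ≈ 0.890.
MPS = 1 − MPC = 0.110.

0.110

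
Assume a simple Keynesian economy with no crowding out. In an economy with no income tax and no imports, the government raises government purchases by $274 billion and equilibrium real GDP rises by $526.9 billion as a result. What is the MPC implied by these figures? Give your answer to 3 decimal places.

Implied spending multiplier k = ΔY/ΔG = 526.9/274 ≈ 1.923.
Since k = 1/(1 − MPC), MPC = 1 − 1/k = 1 − ΔG/ΔY = 1 − 274/526.9 ≈ 0.480.

0.480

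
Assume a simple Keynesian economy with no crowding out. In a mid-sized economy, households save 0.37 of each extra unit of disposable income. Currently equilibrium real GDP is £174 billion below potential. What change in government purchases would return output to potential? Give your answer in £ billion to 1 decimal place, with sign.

MPC = 1 − MPS = 1 − 0.37 = 0.63.
Spending multiplier = 1/(1 − MPC) = 1/(1 − 0.63) = 1/0.37 ≈ 2.703.
Need ΔY = +£174 billion, so ΔG = ΔY/k = (+£174 billion) × 0.37 ≈ +£64.4 billion.
The government should increase government purchases by £64.4 billion.

+£64.4 billion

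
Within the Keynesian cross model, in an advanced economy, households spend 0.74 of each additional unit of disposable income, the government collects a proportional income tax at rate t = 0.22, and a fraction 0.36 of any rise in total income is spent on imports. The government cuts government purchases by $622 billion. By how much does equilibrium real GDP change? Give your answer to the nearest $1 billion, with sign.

−$795 billion

Expenditure multiplier = 1/(1 − c(1−t) + m) = 1/(1 − 0.74×0.78 + 0.36) = 1/0.7828 ≈ 1.277.
ΔY = k × ΔG = (−$622 billion) / 0.7828 ≈ −$795 billion.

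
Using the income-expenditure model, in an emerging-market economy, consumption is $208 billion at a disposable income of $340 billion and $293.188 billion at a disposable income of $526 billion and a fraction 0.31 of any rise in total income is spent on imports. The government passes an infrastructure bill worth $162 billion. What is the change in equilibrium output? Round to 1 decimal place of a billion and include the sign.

+$190.1 billion

MPC = ΔC/ΔYd = (293.188 − 208)/(526 − 340) = 85.188/186 = 0.458.
Spending multiplier = 1/(1 − c + m) = 1/(1 − 0.458 + 0.31) = 1/0.852 ≈ 1.174.
ΔY = k × ΔG = (+$162 billion) / 0.852 ≈ +$190.1 billion.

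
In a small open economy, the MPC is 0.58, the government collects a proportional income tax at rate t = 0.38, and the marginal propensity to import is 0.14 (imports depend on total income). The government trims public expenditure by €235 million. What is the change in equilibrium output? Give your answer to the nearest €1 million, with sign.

−€301 million

Expenditure multiplier = 1/(1 − c(1−t) + m) = 1/(1 − 0.58×0.62 + 0.14) = 1/0.7804 ≈ 1.281.
ΔY = k × ΔG = (−€235 million) / 0.7804 ≈ −€301 million.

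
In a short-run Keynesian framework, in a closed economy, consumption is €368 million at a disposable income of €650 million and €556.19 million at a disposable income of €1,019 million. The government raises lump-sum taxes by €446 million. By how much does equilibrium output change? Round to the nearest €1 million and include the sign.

MPC = ΔC/ΔYd = (556.19 − 368)/(1,019 − 650) = 188.19/369 = 0.51.
A lump-sum tax change of +€446 million shifts disposable income by −€446 million; first-round consumption changes by −c × ΔT = −0.51 × (+€446 million) = −€227.46 million.
Expenditure multiplier = 1/(1 − MPC) = 1/(1 − 0.51) = 1/0.49 ≈ 2.041.
The tax multiplier is −c × k ≈ −1.041, so ΔY = k × (−c·ΔT) = (−€227.46 million) / 0.49 ≈ −€464 million.

−€464 million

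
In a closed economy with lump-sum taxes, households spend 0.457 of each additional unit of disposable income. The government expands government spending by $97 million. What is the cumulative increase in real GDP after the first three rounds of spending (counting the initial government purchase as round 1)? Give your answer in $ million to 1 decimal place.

$161.6 million

Round 1 adds ΔG = $97 million; each later round is MPC = 0.457 times the previous.
After 3 rounds: 97 + 44.329 + 20.258353 = ΔG·(1 − c^3)/(1 − c) = 97 × (1 − 0.095443993)/0.543 ≈ $161.6 million.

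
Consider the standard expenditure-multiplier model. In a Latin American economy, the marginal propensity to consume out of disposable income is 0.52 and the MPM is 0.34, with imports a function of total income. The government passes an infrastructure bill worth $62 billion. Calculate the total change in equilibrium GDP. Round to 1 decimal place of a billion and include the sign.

+$75.6 billion

Government-spending multiplier = 1/(1 − c + m) = 1/(1 − 0.52 + 0.34) = 1/0.82 ≈ 1.22.
ΔY = k × ΔG = (+$62 billion) / 0.82 ≈ +$75.6 billion.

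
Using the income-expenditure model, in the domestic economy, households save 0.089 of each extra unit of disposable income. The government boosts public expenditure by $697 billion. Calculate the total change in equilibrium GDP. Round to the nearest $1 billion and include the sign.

+$7,831 billion

MPC = 1 − MPS = 1 − 0.089 = 0.911.
Government-spending multiplier = 1/(1 − MPC) = 1/(1 − 0.911) = 1/0.089 ≈ 11.236.
ΔY = k × ΔG = (+$697 billion) / 0.089 ≈ +$7,831 billion.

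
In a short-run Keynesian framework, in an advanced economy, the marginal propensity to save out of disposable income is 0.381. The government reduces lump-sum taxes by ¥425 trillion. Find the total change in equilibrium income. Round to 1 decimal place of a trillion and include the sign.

MPC = 1 − MPS = 1 − 0.381 = 0.619.
A lump-sum tax change of −¥425 trillion shifts disposable income by +¥425 trillion; first-round consumption changes by −c × ΔT = −0.619 × (−¥425 trillion) = +¥263.075 trillion.
Expenditure multiplier = 1/(1 − MPC) = 1/(1 − 0.619) = 1/0.381 ≈ 2.625.
The tax multiplier is −c × k ≈ −1.625, so ΔY = k × (−c·ΔT) = (+¥263.075 trillion) / 0.381 ≈ +¥690.5 trillion.

+¥690.5 trillion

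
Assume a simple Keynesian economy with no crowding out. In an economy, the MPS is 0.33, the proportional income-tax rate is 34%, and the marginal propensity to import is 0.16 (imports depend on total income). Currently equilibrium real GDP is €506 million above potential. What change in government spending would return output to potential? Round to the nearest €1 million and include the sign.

MPC = 1 − MPS = 1 − 0.33 = 0.67.
Spending multiplier = 1/(1 − c(1−t) + m) = 1/(1 − 0.67×0.66 + 0.16) = 1/0.7178 ≈ 1.393.
Need ΔY = −€506 million, so ΔG = ΔY/k = (−€506 million) × 0.7178 ≈ −€363 million.
The government should cut government spending by €363 million.

−€363 million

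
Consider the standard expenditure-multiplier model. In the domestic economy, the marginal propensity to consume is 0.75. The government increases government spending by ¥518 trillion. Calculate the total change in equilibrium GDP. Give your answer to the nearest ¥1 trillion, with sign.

Expenditure multiplier = 1/(1 − MPC) = 1/(1 − 0.75) = 1/0.25 = 4.
ΔY = k × ΔG = (+¥518 trillion) / 0.25 = +¥2,072 trillion.

+¥2,072 trillion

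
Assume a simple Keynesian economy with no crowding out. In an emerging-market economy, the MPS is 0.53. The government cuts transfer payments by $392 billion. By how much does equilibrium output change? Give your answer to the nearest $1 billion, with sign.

−$348 billion

MPC = 1 − MPS = 1 − 0.53 = 0.47.
The transfer change shifts disposable income by −$392 billion, so first-round consumption changes by c·ΔTR = 0.47 × (−$392 billion) = −$184.24 billion.
Expenditure multiplier = 1/(1 − MPC) = 1/(1 − 0.47) = 1/0.53 ≈ 1.887.
The transfer multiplier is c × k ≈ 0.887, so ΔY = k × (c·ΔTR) = (−$184.24 billion) / 0.53 ≈ −$348 billion.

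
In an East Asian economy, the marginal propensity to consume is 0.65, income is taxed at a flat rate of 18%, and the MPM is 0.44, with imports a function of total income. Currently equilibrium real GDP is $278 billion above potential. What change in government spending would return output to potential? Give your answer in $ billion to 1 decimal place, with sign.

−$252.1 billion

Spending multiplier = 1/(1 − c(1−t) + m) = 1/(1 − 0.65×0.82 + 0.44) = 1/0.907 ≈ 1.103.
Need ΔY = −$278 billion, so ΔG = ΔY/k = (−$278 billion) × 0.907 ≈ −$252.1 billion.
The government should cut government spending by $252.1 billion.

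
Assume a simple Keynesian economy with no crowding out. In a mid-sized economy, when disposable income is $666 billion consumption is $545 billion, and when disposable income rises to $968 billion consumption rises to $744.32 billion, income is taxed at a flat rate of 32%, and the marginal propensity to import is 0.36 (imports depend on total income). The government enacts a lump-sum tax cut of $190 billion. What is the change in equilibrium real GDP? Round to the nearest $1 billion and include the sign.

MPC = ΔC/ΔYd = (744.32 − 545)/(968 − 666) = 199.32/302 = 0.66.
A lump-sum tax change of −$190 billion shifts disposable income by +$190 billion; first-round consumption changes by −c × ΔT = −0.66 × (−$190 billion) = +$125.4 billion.
Expenditure multiplier = 1/(1 − c(1−t) + m) = 1/(1 − 0.66×0.68 + 0.36) = 1/0.9112 ≈ 1.097.
The tax multiplier is −c × k ≈ −0.724, so ΔY = k × (−c·ΔT) = (+$125.4 billion) / 0.9112 ≈ +$138 billion.

+$138 billion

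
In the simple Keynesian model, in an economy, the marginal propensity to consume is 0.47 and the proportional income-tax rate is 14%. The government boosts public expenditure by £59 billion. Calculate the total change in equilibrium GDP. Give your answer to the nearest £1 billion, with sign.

Government-spending multiplier = 1/(1 − c(1−t)) = 1/(1 − 0.47×0.86) = 1/0.5958 ≈ 1.678.
ΔY = k × ΔG = (+£59 billion) / 0.5958 ≈ +£99 billion.

+£99 billion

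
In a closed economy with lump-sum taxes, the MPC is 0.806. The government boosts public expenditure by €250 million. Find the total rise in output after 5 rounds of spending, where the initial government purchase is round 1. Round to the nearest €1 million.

€850 million

Round 1 adds ΔG = €250 million; each later round is MPC = 0.806 times the previous.
After 5 rounds: 250 + 201.5 + 162.409 + 130.901654 + 105.506733124 = ΔG·(1 − c^5)/(1 − c) = 250 × (1 − 0.340153707591776)/0.194 ≈ €850 million.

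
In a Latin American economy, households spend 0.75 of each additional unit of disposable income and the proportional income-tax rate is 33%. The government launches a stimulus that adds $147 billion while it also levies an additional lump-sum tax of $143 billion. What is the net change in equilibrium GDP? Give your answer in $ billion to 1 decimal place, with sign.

Expenditure multiplier = 1/(1 − c(1−t)) = 1/(1 − 0.75×0.67) = 1/0.4975 ≈ 2.01.
ΔG contributes k·ΔG = (+$147 billion) / 0.4975 ≈ +$295.5 billion.
ΔT of +$143 billion changes first-round spending by −c·ΔT = −$107.25 billion, contributing k·(−c·ΔT) = (−$107.25 billion) / 0.4975 ≈ −$215.6 billion.
Net ΔY = k(ΔG − c·ΔT) = (+$39.75 billion) / 0.4975 ≈ +$79.9 billion.

+$79.9 billion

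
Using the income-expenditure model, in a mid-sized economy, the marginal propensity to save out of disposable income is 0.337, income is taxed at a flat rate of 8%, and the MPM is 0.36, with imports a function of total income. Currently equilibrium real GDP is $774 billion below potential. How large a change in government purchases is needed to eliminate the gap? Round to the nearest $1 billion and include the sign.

+$581 billion

MPC = 1 − MPS = 1 − 0.337 = 0.663.
Spending multiplier = 1/(1 − c(1−t) + m) = 1/(1 − 0.663×0.92 + 0.36) = 1/0.75004 ≈ 1.333.
Need ΔY = +$774 billion, so ΔG = ΔY/k = (+$774 billion) × 0.75004 ≈ +$581 billion.
The government should increase government purchases by $581 billion.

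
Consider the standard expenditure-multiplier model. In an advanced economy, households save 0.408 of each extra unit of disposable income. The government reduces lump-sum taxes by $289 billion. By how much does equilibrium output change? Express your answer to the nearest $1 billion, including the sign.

+$419 billion

MPC = 1 − MPS = 1 − 0.408 = 0.592.
A lump-sum tax change of −$289 billion shifts disposable income by +$289 billion; first-round consumption changes by −c × ΔT = −0.592 × (−$289 billion) = +$171.088 billion.
Expenditure multiplier = 1/(1 − MPC) = 1/(1 − 0.592) = 1/0.408 ≈ 2.451.
The tax multiplier is −c × k ≈ −1.451, so ΔY = k × (−c·ΔT) = (+$171.088 billion) / 0.408 ≈ +$419 billion.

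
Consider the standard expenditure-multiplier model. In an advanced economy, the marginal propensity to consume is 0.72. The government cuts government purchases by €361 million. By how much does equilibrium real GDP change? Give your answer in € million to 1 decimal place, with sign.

Government-spending multiplier = 1/(1 − MPC) = 1/(1 − 0.72) = 1/0.28 ≈ 3.571.
ΔY = k × ΔG = (−€361 million) / 0.28 ≈ −€1,289.3 million.

−€1,289.3 million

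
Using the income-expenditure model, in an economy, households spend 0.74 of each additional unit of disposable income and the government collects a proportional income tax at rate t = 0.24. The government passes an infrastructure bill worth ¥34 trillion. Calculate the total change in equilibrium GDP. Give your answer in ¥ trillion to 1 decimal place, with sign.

Expenditure multiplier = 1/(1 − c(1−t)) = 1/(1 − 0.74×0.76) = 1/0.4376 ≈ 2.285.
ΔY = k × ΔG = (+¥34 trillion) / 0.4376 ≈ +¥77.7 trillion.

+¥77.7 trillion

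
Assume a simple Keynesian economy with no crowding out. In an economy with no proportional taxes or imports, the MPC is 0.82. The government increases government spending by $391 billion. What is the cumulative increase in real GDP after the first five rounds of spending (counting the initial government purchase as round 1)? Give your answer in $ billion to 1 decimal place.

$1,366.9 billion

Round 1 adds ΔG = $391 billion; each later round is MPC = 0.82 times the previous.
After 5 rounds: 391 + 320.62 + 262.9084 + 215.584888 + 176.77960816 = ΔG·(1 − c^5)/(1 − c) = 391 × (1 − 0.3707398432)/0.18 ≈ $1,366.9 billion.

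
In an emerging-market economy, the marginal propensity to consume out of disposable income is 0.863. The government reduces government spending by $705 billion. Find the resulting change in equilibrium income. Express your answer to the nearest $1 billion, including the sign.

Spending multiplier = 1/(1 − MPC) = 1/(1 − 0.863) = 1/0.137 ≈ 7.299.
ΔY = k × ΔG = (−$705 billion) / 0.137 ≈ −$5,146 billion.

−$5,146 billion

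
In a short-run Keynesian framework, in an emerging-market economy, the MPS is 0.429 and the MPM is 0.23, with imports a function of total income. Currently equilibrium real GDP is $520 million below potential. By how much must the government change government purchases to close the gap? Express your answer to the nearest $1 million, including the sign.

MPC = 1 − MPS = 1 − 0.429 = 0.571.
Spending multiplier = 1/(1 − c + m) = 1/(1 − 0.571 + 0.23) = 1/0.659 ≈ 1.517.
Need ΔY = +$520 million, so ΔG = ΔY/k = (+$520 million) × 0.659 ≈ +$343 million.
The government should increase government purchases by $343 million.

+$343 million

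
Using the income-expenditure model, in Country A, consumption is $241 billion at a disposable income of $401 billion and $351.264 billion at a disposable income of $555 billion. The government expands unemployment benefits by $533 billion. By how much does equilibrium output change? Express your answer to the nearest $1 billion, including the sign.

MPC = ΔC/ΔYd = (351.264 − 241)/(555 − 401) = 110.264/154 = 0.716.
The transfer change shifts disposable income by +$533 billion, so first-round consumption changes by c·ΔTR = 0.716 × (+$533 billion) = +$381.628 billion.
Expenditure multiplier = 1/(1 − MPC) = 1/(1 − 0.716) = 1/0.284 ≈ 3.521.
The transfer multiplier is c × k ≈ 2.521, so ΔY = k × (c·ΔTR) = (+$381.628 billion) / 0.284 ≈ +$1,344 billion.

+$1,344 billion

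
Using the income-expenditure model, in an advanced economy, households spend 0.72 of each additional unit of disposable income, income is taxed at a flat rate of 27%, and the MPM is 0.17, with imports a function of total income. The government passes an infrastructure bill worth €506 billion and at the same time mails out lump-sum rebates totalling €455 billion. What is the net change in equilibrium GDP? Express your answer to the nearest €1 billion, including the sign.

+€1,294 billion

Expenditure multiplier = 1/(1 − c(1−t) + m) = 1/(1 − 0.72×0.73 + 0.17) = 1/0.6444 ≈ 1.552.
ΔG contributes k·ΔG = (+€506 billion) / 0.6444 ≈ +€785.2 billion.
ΔT of −€455 billion changes first-round spending by −c·ΔT = +€327.6 billion, contributing k·(−c·ΔT) = (+€327.6 billion) / 0.6444 ≈ +€508.4 billion.
Net ΔY = k(ΔG − c·ΔT) = (+€833.6 billion) / 0.6444 ≈ +€1,294 billion.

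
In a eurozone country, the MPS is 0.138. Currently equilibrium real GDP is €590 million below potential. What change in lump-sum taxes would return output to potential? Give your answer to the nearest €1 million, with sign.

−€94 million

MPC = 1 − MPS = 1 − 0.138 = 0.862.
Spending multiplier = 1/(1 − MPC) = 1/(1 − 0.862) = 1/0.138 ≈ 7.246.
Tax multiplier = −c·k = −0.862/0.138 ≈ −6.246. Need ΔY = +€590 million, so ΔT = ΔY/(−c·k) = −(+€590 million) × 0.138 / 0.862 ≈ −€94 million.
The government should cut lump-sum taxes by €94 million.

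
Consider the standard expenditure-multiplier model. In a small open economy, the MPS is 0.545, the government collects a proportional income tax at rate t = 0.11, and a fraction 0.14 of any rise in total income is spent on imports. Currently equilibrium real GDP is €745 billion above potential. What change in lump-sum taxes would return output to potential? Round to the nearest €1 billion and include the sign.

MPC = 1 − MPS = 1 − 0.545 = 0.455.
Spending multiplier = 1/(1 − c(1−t) + m) = 1/(1 − 0.455×0.89 + 0.14) = 1/0.73505 ≈ 1.36.
Tax multiplier = −c·k = −0.455/0.73505 ≈ −0.619. Need ΔY = −€745 billion, so ΔT = ΔY/(−c·k) = −(−€745 billion) × 0.73505 / 0.455 ≈ +€1,204 billion.
The government should raise lump-sum taxes by €1,204 billion.

+€1,204 billion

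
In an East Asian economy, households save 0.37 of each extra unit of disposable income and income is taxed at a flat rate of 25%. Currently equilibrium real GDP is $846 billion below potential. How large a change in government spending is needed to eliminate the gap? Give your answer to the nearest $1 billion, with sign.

+$446 billion

MPC = 1 − MPS = 1 − 0.37 = 0.63.
Spending multiplier = 1/(1 − c(1−t)) = 1/(1 − 0.63×0.75) = 1/0.5275 ≈ 1.896.
Need ΔY = +$846 billion, so ΔG = ΔY/k = (+$846 billion) × 0.5275 ≈ +$446 billion.
The government should increase government spending by $446 billion.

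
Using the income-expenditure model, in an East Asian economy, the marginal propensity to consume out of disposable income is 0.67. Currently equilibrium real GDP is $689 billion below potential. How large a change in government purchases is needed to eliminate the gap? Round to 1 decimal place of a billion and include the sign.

Spending multiplier = 1/(1 − MPC) = 1/(1 − 0.67) = 1/0.33 ≈ 3.03.
Need ΔY = +$689 billion, so ΔG = ΔY/k = (+$689 billion) × 0.33 ≈ +$227.4 billion.
The government should increase government purchases by $227.4 billion.

+$227.4 billion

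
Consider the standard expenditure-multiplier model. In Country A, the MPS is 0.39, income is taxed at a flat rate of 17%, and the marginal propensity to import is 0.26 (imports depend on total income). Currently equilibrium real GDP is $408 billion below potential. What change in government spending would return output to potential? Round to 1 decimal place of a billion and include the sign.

+$307.5 billion

MPC = 1 − MPS = 1 − 0.39 = 0.61.
Spending multiplier = 1/(1 − c(1−t) + m) = 1/(1 − 0.61×0.83 + 0.26) = 1/0.7537 ≈ 1.327.
Need ΔY = +$408 billion, so ΔG = ΔY/k = (+$408 billion) × 0.7537 ≈ +$307.5 billion.
The government should increase government spending by $307.5 billion.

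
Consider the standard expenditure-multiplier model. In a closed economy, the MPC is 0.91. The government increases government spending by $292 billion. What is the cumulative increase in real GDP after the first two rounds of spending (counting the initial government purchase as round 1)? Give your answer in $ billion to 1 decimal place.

Round 1 adds ΔG = $292 billion; each later round is MPC = 0.91 times the previous.
After 2 rounds: 292 + 265.72 = ΔG·(1 − c^2)/(1 − c) = 292 × (1 − 0.8281)/0.09 ≈ $557.7 billion.

$557.7 billion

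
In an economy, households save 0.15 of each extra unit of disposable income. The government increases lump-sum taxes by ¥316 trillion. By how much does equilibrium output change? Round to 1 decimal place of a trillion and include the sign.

MPC = 1 − MPS = 1 − 0.15 = 0.85.
A lump-sum tax change of +¥316 trillion shifts disposable income by −¥316 trillion; first-round consumption changes by −c × ΔT = −0.85 × (+¥316 trillion) = −¥268.6 trillion.
Expenditure multiplier = 1/(1 − MPC) = 1/(1 − 0.85) = 1/0.15 ≈ 6.667.
The tax multiplier is −c × k ≈ −5.667, so ΔY = k × (−c·ΔT) = (−¥268.6 trillion) / 0.15 ≈ −¥1,790.7 trillion.

−¥1,790.7 trillion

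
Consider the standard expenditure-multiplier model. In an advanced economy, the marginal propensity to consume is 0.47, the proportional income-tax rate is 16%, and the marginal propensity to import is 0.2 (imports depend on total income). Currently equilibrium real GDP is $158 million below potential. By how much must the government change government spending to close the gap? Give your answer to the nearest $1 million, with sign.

Spending multiplier = 1/(1 − c(1−t) + m) = 1/(1 − 0.47×0.84 + 0.2) = 1/0.8052 ≈ 1.242.
Need ΔY = +$158 million, so ΔG = ΔY/k = (+$158 million) × 0.8052 ≈ +$127 million.
The government should increase government spending by $127 million.

+$127 million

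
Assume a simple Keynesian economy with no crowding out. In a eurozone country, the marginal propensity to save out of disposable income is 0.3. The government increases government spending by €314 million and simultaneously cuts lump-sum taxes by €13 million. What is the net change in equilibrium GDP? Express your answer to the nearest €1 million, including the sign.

+€1,077 million

MPC = 1 − MPS = 1 − 0.3 = 0.7.
Expenditure multiplier = 1/(1 − MPC) = 1/(1 − 0.7) = 1/0.3 ≈ 3.333.
ΔG contributes k·ΔG = (+€314 million) / 0.3 ≈ +€1,046.7 million.
ΔT of −€13 million changes first-round spending by −c·ΔT = +€9.1 million, contributing k·(−c·ΔT) = (+€9.1 million) / 0.3 ≈ +€30.3 million.
Net ΔY = k(ΔG − c·ΔT) = (+€323.1 million) / 0.3 = +€1,077 million.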